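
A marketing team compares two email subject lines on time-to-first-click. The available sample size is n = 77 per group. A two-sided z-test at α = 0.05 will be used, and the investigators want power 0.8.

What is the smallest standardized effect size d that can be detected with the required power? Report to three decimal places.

Required noncentrality: δ = z_{0.025} + z_{0.20} = 1.960 + 0.842 = 2.802.
(Lower-tail contribution to power is negligible for δ > 0.)
δ = d·√(n/2) ⇒ d = δ/√(n/2) = 2.802/√(77/2) = 0.4515.

d ≈ 0.452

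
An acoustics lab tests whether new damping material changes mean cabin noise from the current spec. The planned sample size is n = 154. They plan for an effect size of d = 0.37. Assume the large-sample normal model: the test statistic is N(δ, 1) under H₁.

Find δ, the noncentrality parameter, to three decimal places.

The noncentrality parameter scales effect size by the design's sample-size factor: δ = d·√n = 0.37 × √154 = 4.5916

δ ≈ 4.592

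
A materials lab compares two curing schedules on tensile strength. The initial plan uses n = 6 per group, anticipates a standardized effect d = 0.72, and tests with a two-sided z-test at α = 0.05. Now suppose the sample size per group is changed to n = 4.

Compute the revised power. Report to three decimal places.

With n = 4 per group: δ = d·√(n/2) = 0.72 × √(4/2) = 1.0182. Critical value z_{0.025} = 1.960.
Revised power = Φ(δ − 1.960) + Φ(−δ − 1.960) = Φ(-0.942) + Φ(-2.978) = 0.1732 + 0.0014 = 0.1746.

Power ≈ 0.175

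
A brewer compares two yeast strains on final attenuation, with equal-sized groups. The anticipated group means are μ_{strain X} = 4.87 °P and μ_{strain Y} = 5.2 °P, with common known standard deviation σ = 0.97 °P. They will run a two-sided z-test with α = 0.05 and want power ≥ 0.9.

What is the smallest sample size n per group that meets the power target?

Standardized effect: d = |μ_{strain X} − μ_{strain Y}| / σ = |4.87 − 5.2| / 0.97 = 0.3402
Set Φ(δ − 1.960) = 0.9; then δ − 1.960 = Φ⁻¹(0.9) = 1.282, giving δ = 3.242.
(For δ > 0 the lower-tail rejection region contributes negligibly to power, so the one-term inversion is standard.)
δ = d·√(n/2) ⇒ n = 2(δ/d)² = 2 × (3.242 / 0.3402)² = 181.57.
Rounding up, n = 182 per group.

n = 182 per group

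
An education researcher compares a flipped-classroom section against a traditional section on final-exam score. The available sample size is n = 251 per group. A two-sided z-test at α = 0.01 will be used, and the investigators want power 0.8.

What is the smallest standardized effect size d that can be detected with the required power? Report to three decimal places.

Need Φ(δ − 2.576) = 0.8, so δ = 2.576 + 0.842 = 3.417.
(Lower-tail contribution to power is negligible for δ > 0.)
δ = d·√(n/2) ⇒ d = δ/√(n/2) = 3.417/√(251/2) = 0.3051.

d ≈ 0.305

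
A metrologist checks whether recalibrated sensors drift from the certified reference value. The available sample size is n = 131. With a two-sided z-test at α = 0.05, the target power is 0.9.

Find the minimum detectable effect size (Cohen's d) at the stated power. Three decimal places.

Required noncentrality: δ = z_{0.025} + z_{0.10} = 1.960 + 1.282 = 3.242.
(Lower-tail contribution to power is negligible for δ > 0.)
δ = d·√n ⇒ d = δ/√n = 3.242/√131 = 0.2832.

d ≈ 0.283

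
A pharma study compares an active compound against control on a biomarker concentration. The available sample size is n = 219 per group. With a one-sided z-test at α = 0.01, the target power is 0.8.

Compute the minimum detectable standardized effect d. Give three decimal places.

d ≈ 0.303

Required noncentrality: δ = z_{0.01} + z_{0.20} = 2.326 + 0.842 = 3.168.
δ = d·√(n/2) ⇒ d = δ/√(n/2) = 3.168/√(219/2) = 0.3027.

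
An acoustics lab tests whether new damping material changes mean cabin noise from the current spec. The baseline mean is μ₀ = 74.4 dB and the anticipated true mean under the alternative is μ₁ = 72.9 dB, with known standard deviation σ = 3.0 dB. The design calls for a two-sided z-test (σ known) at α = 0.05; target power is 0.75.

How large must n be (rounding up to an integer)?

Standardized effect: d = |μ₁ − μ₀| / σ = |72.9 − 74.4| / 3.0 = 0.5000
Set Φ(δ − 1.960) = 0.75; then δ − 1.960 = Φ⁻¹(0.75) = 0.674, giving δ = 2.634.
(For δ > 0 the lower-tail rejection region contributes negligibly to power, so the one-term inversion is standard.)
δ = d·√n ⇒ n = (δ/d)² = (2.634 / 0.5000)² = 27.76.
Rounding up, n = 28.

n = 28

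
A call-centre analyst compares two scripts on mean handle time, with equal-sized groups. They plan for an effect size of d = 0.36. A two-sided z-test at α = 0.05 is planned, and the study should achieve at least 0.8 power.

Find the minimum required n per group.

n = 122 per group

For power 0.8 need Φ(δ − z_{0.025}) = 0.8, so δ = z_{0.025} + z_{0.20} = 1.960 + 0.842 = 2.802.
(For δ > 0 the lower-tail rejection region contributes negligibly to power, so the one-term inversion is standard.)
δ = d·√(n/2) ⇒ n = 2(δ/d)² = 2 × (2.802 / 0.36)² = 121.12.
Rounding up, n = 122 per group.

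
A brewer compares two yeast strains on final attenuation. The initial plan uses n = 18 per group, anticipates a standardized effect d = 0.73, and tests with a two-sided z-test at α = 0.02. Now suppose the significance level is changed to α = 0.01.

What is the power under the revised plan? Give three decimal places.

Power ≈ 0.350

δ = d·√(n/2) = 0.73 × √(18/2) = 2.1900 (unchanged). New critical value: z_{0.005} = 2.576.
Revised power = Φ(δ − 2.576) + Φ(−δ − 2.576) = Φ(-0.386) + Φ(-4.766) = 0.3498 + 0.0000 = 0.3498.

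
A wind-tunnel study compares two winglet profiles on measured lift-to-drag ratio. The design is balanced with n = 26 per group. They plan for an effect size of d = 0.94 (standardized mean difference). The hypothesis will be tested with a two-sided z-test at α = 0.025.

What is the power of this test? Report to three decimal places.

Noncentrality parameter: δ = d·√(n/2) = 0.94 × √(26/2) = 3.3892
Two-sided α = 0.025 → critical value z_{0.0125} = 2.241.
Power = Φ(δ − 2.241) + Φ(−δ − 2.241) = Φ(1.148) + Φ(-5.631) = 0.8745 + 0.0000 = 0.8745.

Power ≈ 0.874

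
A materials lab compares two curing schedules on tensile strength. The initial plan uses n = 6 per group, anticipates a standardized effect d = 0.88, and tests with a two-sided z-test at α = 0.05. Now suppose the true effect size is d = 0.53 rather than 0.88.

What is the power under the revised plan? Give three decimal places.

Power ≈ 0.151

With d = 0.53: δ = d·√(n/2) = 0.53 × √(6/2) = 0.9180. Critical value z_{0.025} = 1.960.
Revised power = Φ(δ − 1.960) + Φ(−δ − 1.960) = Φ(-1.042) + Φ(-2.878) = 0.1487 + 0.0020 = 0.1507.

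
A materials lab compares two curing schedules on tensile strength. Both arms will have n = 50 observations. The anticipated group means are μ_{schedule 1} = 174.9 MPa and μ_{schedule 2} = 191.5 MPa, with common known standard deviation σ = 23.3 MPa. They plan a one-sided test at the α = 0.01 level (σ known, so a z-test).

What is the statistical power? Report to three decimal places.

Standardized effect: d = |μ_{schedule 1} − μ_{schedule 2}| / σ = |174.9 − 191.5| / 23.3 = 0.7124
Noncentrality parameter: δ = d·√(n/2) = 0.7124 × √(50/2) = 3.5622
One-sided α = 0.01 → critical value z_{0.01} = 2.326.
Power = P(Z > 2.326 − δ) = Φ(1.236) = 0.8917.

Power ≈ 0.892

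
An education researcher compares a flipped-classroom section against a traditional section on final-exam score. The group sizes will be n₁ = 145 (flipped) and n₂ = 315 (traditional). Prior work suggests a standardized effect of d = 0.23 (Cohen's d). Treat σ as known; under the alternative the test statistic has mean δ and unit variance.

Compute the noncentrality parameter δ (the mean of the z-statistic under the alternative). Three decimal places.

δ ≈ 2.292

δ = d / √(1/n₁ + 1/n₂) = 0.23 / √(1/145 + 1/315) = 2.2919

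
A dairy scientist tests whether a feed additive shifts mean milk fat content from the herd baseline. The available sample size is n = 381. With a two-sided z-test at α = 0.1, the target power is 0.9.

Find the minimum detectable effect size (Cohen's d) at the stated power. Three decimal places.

d ≈ 0.150

Required noncentrality: δ = z_{0.05} + z_{0.10} = 1.645 + 1.282 = 2.926.
(Lower-tail contribution to power is negligible for δ > 0.)
δ = d·√n ⇒ d = δ/√n = 2.926/√381 = 0.1499.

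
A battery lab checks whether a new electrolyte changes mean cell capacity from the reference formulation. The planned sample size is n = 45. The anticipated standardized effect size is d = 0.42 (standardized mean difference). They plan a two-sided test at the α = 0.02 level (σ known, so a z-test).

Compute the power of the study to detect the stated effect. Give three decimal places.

Power ≈ 0.688

Noncentrality parameter: δ = d·√n = 0.42 × √45 = 2.8174
Two-sided α = 0.02 → critical value z_{0.01} = 2.326.
Power = Φ(δ − 2.326) + Φ(−δ − 2.326) = Φ(0.491) + Φ(-5.144) = 0.6883 + 0.0000 = 0.6883.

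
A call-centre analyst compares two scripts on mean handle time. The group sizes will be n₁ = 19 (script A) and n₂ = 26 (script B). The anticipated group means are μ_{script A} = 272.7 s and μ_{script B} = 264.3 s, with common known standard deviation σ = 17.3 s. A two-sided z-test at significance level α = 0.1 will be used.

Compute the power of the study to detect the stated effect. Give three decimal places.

Power ≈ 0.486

Standardized effect: d = |μ_{script A} − μ_{script B}| / σ = |272.7 − 264.3| / 17.3 = 0.4855
Noncentrality parameter: δ = d / √(1/n₁ + 1/n₂) = 0.4855 / √(1/19 + 1/26) = 1.6088
Critical value for a two-sided test at α = 0.1: z_{α/2} = 1.645.
Power = Φ(δ − 1.645) + Φ(−δ − 1.645) = Φ(-0.036) + Φ(-3.254) = 0.4856 + 0.0006 = 0.4862.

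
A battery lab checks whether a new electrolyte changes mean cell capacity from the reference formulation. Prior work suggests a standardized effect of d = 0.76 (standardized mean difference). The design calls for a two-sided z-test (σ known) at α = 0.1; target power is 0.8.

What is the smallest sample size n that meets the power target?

For power 0.8 need Φ(δ − z_{0.05}) = 0.8, so δ = z_{0.05} + z_{0.20} = 1.645 + 0.842 = 2.486.
(For δ > 0 the lower-tail rejection region contributes negligibly to power, so the one-term inversion is standard.)
δ = d·√n ⇒ n = (δ/d)² = (2.486 / 0.76)² = 10.70.
Rounding up, n = 11.

n = 11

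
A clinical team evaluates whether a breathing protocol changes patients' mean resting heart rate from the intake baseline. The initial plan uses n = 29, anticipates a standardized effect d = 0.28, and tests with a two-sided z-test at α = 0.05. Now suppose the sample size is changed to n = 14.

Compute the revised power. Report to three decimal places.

Power ≈ 0.182

With n = 14: δ = d·√n = 0.28 × √14 = 1.0477. Critical value z_{0.025} = 1.960.
Revised power = Φ(δ − 1.960) + Φ(−δ − 1.960) = Φ(-0.912) + Φ(-3.008) = 0.1808 + 0.0013 = 0.1821.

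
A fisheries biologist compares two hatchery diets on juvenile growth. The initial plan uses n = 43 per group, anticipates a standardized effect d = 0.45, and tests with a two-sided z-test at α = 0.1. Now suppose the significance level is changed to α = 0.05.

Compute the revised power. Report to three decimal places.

Power ≈ 0.550

δ = d·√(n/2) = 0.45 × √(43/2) = 2.0866 (unchanged). New critical value: z_{0.025} = 1.960.
Revised power = Φ(δ − 1.960) + Φ(−δ − 1.960) = Φ(0.127) + Φ(-4.047) = 0.5504 + 0.0000 = 0.5504.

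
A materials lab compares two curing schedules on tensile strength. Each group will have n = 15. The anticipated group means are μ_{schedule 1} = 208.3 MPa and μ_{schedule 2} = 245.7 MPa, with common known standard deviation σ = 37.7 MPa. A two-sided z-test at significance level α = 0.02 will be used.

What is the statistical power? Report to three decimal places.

Power ≈ 0.652

Standardized effect: d = |μ_{schedule 1} − μ_{schedule 2}| / σ = |208.3 − 245.7| / 37.7 = 0.9920
Noncentrality parameter: δ = d·√(n/2) = 0.9920 × √(15/2) = 2.7168
Critical value for a two-sided test at α = 0.02: z_{α/2} = 2.326.
Power = Φ(δ − 2.326) + Φ(−δ − 2.326) = Φ(0.390) + Φ(-5.043) = 0.6519 + 0.0000 = 0.6519.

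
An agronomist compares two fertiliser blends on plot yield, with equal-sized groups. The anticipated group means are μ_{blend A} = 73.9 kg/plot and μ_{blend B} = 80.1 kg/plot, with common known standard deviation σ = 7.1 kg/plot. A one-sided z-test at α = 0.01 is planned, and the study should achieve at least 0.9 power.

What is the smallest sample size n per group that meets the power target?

Standardized effect: d = |μ_{blend A} − μ_{blend B}| / σ = |73.9 − 80.1| / 7.1 = 0.8732
For power 0.9 need Φ(δ − z_{0.01}) = 0.9, so δ = z_{0.01} + z_{0.10} = 2.326 + 1.282 = 3.608.
δ = d·√(n/2) ⇒ n = 2(δ/d)² = 2 × (3.608 / 0.8732)² = 34.14.
Round up to the next whole unit.

n = 35 per group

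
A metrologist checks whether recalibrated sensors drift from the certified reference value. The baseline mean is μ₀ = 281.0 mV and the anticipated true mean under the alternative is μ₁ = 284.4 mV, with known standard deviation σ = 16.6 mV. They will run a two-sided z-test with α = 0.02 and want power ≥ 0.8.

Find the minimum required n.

Standardized effect: d = |μ₁ − μ₀| / σ = |284.4 − 281.0| / 16.6 = 0.2048
For power 0.8 need Φ(δ − z_{0.01}) = 0.8, so δ = z_{0.01} + z_{0.20} = 2.326 + 0.842 = 3.168.
(Ignoring the negligible lower-tail rejection probability gives the usual closed-form inversion.)
δ = d·√n ⇒ n = (δ/d)² = (3.168 / 0.2048)² = 239.23.
Rounding up, n = 240.

n = 240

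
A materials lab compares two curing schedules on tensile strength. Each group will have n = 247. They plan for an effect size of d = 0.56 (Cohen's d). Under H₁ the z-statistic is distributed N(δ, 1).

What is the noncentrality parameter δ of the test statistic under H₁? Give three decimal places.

δ = d·√(n/2) = 0.56 × √(247/2) = 6.2233

δ ≈ 6.223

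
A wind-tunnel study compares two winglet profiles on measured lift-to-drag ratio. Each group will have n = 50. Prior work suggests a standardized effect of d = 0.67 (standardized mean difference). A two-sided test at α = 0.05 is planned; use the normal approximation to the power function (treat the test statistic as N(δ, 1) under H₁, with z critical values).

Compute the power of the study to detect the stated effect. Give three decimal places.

Power ≈ 0.918

Noncentrality parameter: δ = d·√(n/2) = 0.67 × √(50/2) = 3.3500
Critical value for a two-sided test at α = 0.05: z_{α/2} = 1.960.
Power = Φ(δ − 1.960) + Φ(−δ − 1.960) = Φ(1.390) + Φ(-5.310) = 0.9177 + 0.0000 = 0.9177.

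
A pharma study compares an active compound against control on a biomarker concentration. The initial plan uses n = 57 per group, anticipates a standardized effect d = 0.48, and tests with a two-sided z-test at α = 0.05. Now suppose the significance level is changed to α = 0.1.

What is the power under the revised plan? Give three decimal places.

δ = d·√(n/2) = 0.48 × √(57/2) = 2.5625 (unchanged). New critical value: z_{0.05} = 1.645.
Revised power = Φ(δ − 1.645) + Φ(−δ − 1.645) = Φ(0.918) + Φ(-4.207) = 0.8206 + 0.0000 = 0.8206.

Power ≈ 0.821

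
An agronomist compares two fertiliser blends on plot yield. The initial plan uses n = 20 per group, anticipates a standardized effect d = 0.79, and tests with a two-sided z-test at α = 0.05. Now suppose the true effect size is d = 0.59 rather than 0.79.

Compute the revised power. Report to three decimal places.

With d = 0.59: δ = d·√(n/2) = 0.59 × √(20/2) = 1.8657. Critical value z_{0.025} = 1.960.
Revised power = Φ(δ − 1.960) + Φ(−δ − 1.960) = Φ(-0.094) + Φ(-3.826) = 0.4625 + 0.0001 = 0.4625.

Power ≈ 0.463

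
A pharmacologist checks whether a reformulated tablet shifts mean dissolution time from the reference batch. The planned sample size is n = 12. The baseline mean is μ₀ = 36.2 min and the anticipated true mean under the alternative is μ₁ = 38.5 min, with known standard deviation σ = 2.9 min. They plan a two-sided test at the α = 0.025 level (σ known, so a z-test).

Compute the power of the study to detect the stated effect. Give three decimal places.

Standardized effect: d = |μ₁ − μ₀| / σ = |38.5 − 36.2| / 2.9 = 0.7931
Noncentrality parameter: δ = d·√n = 0.7931 × √12 = 2.7474
Critical value for a two-sided test at α = 0.025: z_{α/2} = 2.241.
Power = Φ(δ − 2.241) + Φ(−δ − 2.241) = Φ(0.506) + Φ(-4.989) = 0.6936 + 0.0000 = 0.6936.

Power ≈ 0.694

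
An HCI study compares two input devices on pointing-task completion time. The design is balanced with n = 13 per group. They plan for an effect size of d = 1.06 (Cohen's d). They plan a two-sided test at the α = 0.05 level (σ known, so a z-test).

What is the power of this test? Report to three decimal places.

Noncentrality parameter: δ = d·√(n/2) = 1.06 × √(13/2) = 2.7025
Two-sided α = 0.05 → critical value z_{0.025} = 1.960.
Power = Φ(δ − 1.960) + Φ(−δ − 1.960) = Φ(0.743) + Φ(-4.662) = 0.7711 + 0.0000 = 0.7711.

Power ≈ 0.771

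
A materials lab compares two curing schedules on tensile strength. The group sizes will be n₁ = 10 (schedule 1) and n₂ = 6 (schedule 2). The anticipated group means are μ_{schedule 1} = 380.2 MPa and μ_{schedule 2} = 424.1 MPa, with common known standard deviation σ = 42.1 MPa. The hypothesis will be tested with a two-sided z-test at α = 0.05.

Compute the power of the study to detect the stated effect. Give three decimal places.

Power ≈ 0.524

Standardized effect: d = |μ_{schedule 1} − μ_{schedule 2}| / σ = |380.2 − 424.1| / 42.1 = 1.0428
Noncentrality parameter: δ = d / √(1/n₁ + 1/n₂) = 1.0428 / √(1/10 + 1/6) = 2.0193
Critical value for a two-sided test at α = 0.05: z_{α/2} = 1.960.
Power = Φ(δ − 1.960) + Φ(−δ − 1.960) = Φ(0.059) + Φ(-3.979) = 0.5237 + 0.0000 = 0.5237.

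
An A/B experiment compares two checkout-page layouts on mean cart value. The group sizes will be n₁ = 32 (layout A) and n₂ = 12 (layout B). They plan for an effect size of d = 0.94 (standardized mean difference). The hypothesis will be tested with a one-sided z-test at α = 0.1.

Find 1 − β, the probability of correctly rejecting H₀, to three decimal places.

Power ≈ 0.933

Noncentrality parameter: δ = d / √(1/n₁ + 1/n₂) = 0.94 / √(1/32 + 1/12) = 2.7769
Critical value for a one-sided test at α = 0.1: z_α = 1.282.
Power = P(Z > 1.282 − δ) = Φ(1.495) = 0.9326.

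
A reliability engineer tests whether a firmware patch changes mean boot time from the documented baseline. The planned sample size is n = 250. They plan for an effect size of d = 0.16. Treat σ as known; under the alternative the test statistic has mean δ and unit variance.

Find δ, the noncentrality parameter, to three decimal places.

The noncentrality parameter scales effect size by the design's sample-size factor: δ = d·√n = 0.16 × √250 = 2.5298

δ ≈ 2.530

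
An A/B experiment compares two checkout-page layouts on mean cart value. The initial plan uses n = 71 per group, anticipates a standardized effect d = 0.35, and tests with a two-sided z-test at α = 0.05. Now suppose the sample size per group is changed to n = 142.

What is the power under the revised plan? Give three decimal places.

With n = 142 per group: δ = d·√(n/2) = 0.35 × √(142/2) = 2.9492. Critical value z_{0.025} = 1.960.
Revised power = Φ(δ − 1.960) + Φ(−δ − 1.960) = Φ(0.989) + Φ(-4.909) = 0.8387 + 0.0000 = 0.8387.

Power ≈ 0.839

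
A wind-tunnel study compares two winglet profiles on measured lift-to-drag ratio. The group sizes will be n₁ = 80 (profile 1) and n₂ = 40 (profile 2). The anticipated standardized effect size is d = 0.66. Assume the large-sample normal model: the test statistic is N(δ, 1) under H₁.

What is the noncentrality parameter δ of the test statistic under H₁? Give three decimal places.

The noncentrality parameter scales effect size by the design's sample-size factor: δ = d / √(1/n₁ + 1/n₂) = 0.66 / √(1/80 + 1/40) = 3.4082

δ ≈ 3.408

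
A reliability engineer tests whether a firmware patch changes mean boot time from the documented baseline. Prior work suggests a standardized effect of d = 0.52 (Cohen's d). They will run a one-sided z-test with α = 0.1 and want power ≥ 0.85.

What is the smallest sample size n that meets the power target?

n = 20

For power 0.85 need Φ(δ − z_{0.1}) = 0.85, so δ = z_{0.1} + z_{0.15} = 1.282 + 1.036 = 2.318.
δ = d·√n ⇒ n = (δ/d)² = (2.318 / 0.52)² = 19.87.
Rounding up, n = 20.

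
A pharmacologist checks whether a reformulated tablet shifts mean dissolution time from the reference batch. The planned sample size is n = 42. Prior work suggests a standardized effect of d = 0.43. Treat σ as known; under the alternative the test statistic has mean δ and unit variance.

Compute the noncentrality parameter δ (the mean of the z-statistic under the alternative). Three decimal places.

δ ≈ 2.787

The noncentrality parameter scales effect size by the design's sample-size factor: δ = d·√n = 0.43 × √42 = 2.7867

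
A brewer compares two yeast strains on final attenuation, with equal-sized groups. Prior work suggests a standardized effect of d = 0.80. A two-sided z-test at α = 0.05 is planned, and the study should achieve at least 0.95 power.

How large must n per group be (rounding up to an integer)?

n = 41 per group

Set Φ(δ − 1.960) = 0.95; then δ − 1.960 = Φ⁻¹(0.95) = 1.645, giving δ = 3.605.
(For δ > 0 the lower-tail rejection region contributes negligibly to power, so the one-term inversion is standard.)
δ = d·√(n/2) ⇒ n = 2(δ/d)² = 2 × (3.605 / 0.80)² = 40.61.
Round up to the next whole unit.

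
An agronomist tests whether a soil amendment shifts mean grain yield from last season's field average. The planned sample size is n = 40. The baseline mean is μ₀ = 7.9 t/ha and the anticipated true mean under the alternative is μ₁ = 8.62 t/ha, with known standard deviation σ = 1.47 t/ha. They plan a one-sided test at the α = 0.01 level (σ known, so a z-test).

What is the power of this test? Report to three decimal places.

Standardized effect: d = |μ₁ − μ₀| / σ = |8.62 − 7.9| / 1.47 = 0.4898
Noncentrality parameter: δ = d·√n = 0.4898 × √40 = 3.0977
Critical value for a one-sided test at α = 0.01: z_α = 2.326.
Power = P(Z > 2.326 − δ) = Φ(0.771) = 0.7798.

Power ≈ 0.780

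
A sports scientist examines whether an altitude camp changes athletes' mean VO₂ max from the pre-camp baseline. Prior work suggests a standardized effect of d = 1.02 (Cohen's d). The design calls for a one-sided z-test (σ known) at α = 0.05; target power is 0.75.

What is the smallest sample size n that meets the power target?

For power 0.75 need Φ(δ − z_{0.05}) = 0.75, so δ = z_{0.05} + z_{0.25} = 1.645 + 0.674 = 2.319.
δ = d·√n ⇒ n = (δ/d)² = (2.319 / 1.02)² = 5.17.
Round up to the next whole unit.

n = 6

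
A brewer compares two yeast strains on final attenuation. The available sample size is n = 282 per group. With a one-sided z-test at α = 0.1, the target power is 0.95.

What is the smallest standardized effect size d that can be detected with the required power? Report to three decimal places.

d ≈ 0.246

Need Φ(δ − 1.282) = 0.95, so δ = 1.282 + 1.645 = 2.926.
δ = d·√(n/2) ⇒ d = δ/√(n/2) = 2.926/√(282/2) = 0.2464.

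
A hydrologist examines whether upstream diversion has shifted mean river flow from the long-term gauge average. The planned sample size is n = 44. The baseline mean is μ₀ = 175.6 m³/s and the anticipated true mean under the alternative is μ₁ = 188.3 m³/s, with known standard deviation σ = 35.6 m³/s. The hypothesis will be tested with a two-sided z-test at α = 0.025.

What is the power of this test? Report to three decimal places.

Power ≈ 0.550

Standardized effect: d = |μ₁ − μ₀| / σ = |188.3 − 175.6| / 35.6 = 0.3567
Noncentrality parameter: δ = d·√n = 0.3567 × √44 = 2.3664
Two-sided α = 0.025 → critical value z_{0.0125} = 2.241.
Power = Φ(δ − 2.241) + Φ(−δ − 2.241) = Φ(0.125) + Φ(-4.608) = 0.5497 + 0.0000 = 0.5497.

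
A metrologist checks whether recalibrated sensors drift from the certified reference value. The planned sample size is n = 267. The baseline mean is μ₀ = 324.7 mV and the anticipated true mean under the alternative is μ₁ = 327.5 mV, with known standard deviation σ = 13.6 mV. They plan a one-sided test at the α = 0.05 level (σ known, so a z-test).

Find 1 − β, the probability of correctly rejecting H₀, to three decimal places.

Power ≈ 0.957

Standardized effect: d = |μ₁ − μ₀| / σ = |327.5 − 324.7| / 13.6 = 0.2059
Noncentrality parameter: δ = d·√n = 0.2059 × √267 = 3.3641
Critical value for a one-sided test at α = 0.05: z_α = 1.645.
Power = P(Z > 1.645 − δ) = Φ(1.719) = 0.9572.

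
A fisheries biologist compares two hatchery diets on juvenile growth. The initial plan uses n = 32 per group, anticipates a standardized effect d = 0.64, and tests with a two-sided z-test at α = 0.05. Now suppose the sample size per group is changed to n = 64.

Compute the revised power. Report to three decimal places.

Power ≈ 0.952

With n = 64 per group: δ = d·√(n/2) = 0.64 × √(64/2) = 3.6204. Critical value z_{0.025} = 1.960.
Revised power = Φ(δ − 1.960) + Φ(−δ − 1.960) = Φ(1.660) + Φ(-5.580) = 0.9516 + 0.0000 = 0.9516.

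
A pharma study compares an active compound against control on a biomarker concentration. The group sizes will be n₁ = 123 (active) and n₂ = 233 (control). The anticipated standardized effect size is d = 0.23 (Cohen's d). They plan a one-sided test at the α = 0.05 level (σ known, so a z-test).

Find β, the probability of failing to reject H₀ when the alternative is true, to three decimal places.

Noncentrality parameter: λ = d / √(1/n₁ + 1/n₂) = 0.23 / √(1/123 + 1/233) = 2.0636
Critical value for a one-sided test at α = 0.05: z_α = 1.645.
Power = P(Z > 1.645 − λ) = Φ(0.419) = 0.6623.
Type II error: β = 1 − power = 1 − 0.6623 = 0.3377.

β ≈ 0.338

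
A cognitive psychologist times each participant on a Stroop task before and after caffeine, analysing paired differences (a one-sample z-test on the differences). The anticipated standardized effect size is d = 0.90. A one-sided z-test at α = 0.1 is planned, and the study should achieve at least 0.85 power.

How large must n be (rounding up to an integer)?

n = 7

Set Φ(δ − 1.282) = 0.85; then δ − 1.282 = Φ⁻¹(0.85) = 1.036, giving δ = 2.318.
δ = d·√n ⇒ n = (δ/d)² = (2.318 / 0.90)² = 6.63.
Rounding up, n = 7.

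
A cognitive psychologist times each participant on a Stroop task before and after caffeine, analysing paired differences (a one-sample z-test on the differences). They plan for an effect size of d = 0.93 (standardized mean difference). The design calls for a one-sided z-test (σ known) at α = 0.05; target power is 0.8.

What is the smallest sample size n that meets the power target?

For power 0.8 need Φ(δ − z_{0.05}) = 0.8, so δ = z_{0.05} + z_{0.20} = 1.645 + 0.842 = 2.486.
δ = d·√n ⇒ n = (δ/d)² = (2.486 / 0.93)² = 7.15.
Round up to the next whole unit.

n = 8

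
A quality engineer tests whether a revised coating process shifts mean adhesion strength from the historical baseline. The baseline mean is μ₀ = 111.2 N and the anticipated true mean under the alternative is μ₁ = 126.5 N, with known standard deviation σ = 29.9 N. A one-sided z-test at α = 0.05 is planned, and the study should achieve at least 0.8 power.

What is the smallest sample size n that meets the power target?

n = 24

Standardized effect: d = |μ₁ − μ₀| / σ = |126.5 − 111.2| / 29.9 = 0.5117
For power 0.8 need Φ(δ − z_{0.05}) = 0.8, so δ = z_{0.05} + z_{0.20} = 1.645 + 0.842 = 2.486.
δ = d·√n ⇒ n = (δ/d)² = (2.486 / 0.5117)² = 23.61.
Rounding up, n = 24.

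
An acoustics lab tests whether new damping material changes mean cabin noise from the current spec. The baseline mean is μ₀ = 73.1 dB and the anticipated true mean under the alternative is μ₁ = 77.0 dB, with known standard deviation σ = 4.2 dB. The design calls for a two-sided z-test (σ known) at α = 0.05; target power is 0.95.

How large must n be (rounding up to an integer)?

Standardized effect: d = |μ₁ − μ₀| / σ = |77.0 − 73.1| / 4.2 = 0.9286
For power 0.95 need Φ(δ − z_{0.025}) = 0.95, so δ = z_{0.025} + z_{0.05} = 1.960 + 1.645 = 3.605.
(Ignoring the negligible lower-tail rejection probability gives the usual closed-form inversion.)
δ = d·√n ⇒ n = (δ/d)² = (3.605 / 0.9286)² = 15.07.
Rounding up, n = 16.

n = 16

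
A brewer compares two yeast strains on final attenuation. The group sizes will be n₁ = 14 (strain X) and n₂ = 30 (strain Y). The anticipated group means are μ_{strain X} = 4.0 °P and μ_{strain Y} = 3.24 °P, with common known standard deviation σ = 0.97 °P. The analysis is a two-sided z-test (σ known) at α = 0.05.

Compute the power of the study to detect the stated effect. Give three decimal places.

Standardized effect: d = |μ_{strain X} − μ_{strain Y}| / σ = |4.0 − 3.24| / 0.97 = 0.7835
Noncentrality parameter: δ = d / √(1/n₁ + 1/n₂) = 0.7835 / √(1/14 + 1/30) = 2.4207
Critical value for a two-sided test at α = 0.05: z_{α/2} = 1.960.
Power = Φ(δ − 1.960) + Φ(−δ − 1.960) = Φ(0.461) + Φ(-4.381) = 0.6775 + 0.0000 = 0.6775.

Power ≈ 0.678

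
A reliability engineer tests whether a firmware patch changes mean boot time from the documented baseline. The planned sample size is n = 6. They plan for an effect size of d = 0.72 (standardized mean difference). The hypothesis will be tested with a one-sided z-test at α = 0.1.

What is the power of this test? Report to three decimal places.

Noncentrality parameter: δ = d·√n = 0.72 × √6 = 1.7636
Critical value for a one-sided test at α = 0.1: z_α = 1.282.
Power = Φ(δ − 1.282) = Φ(0.482) = 0.6851.

Power ≈ 0.685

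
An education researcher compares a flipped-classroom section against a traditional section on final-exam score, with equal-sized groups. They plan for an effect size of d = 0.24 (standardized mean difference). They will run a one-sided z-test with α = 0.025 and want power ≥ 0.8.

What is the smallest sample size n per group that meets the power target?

For power 0.8 need Φ(δ − z_{0.025}) = 0.8, so δ = z_{0.025} + z_{0.20} = 1.960 + 0.842 = 2.802.
δ = d·√(n/2) ⇒ n = 2(δ/d)² = 2 × (2.802 / 0.24)² = 272.53.
Rounding up, n = 273 per group.

n = 273 per group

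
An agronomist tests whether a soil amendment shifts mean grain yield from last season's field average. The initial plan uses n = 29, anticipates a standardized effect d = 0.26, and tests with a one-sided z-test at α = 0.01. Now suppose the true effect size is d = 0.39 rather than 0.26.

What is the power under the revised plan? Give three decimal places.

Power ≈ 0.411

With d = 0.39: δ = d·√n = 0.39 × √29 = 2.1002. Critical value z_{0.01} = 2.326.
Revised power = P(Z > 2.326 − δ) = Φ(-0.226) = 0.4105.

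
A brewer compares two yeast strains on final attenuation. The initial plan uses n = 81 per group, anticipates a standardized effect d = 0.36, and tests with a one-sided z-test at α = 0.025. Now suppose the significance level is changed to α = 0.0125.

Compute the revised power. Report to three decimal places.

δ = d·√(n/2) = 0.36 × √(81/2) = 2.2910 (unchanged). New critical value: z_{0.0125} = 2.241.
Revised power = P(Z > 2.241 − δ) = Φ(0.050) = 0.5198.

Power ≈ 0.520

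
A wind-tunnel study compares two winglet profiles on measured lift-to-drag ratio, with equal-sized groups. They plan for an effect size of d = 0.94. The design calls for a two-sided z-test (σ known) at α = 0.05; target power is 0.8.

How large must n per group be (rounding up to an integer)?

For power 0.8 need Φ(δ − z_{0.025}) = 0.8, so δ = z_{0.025} + z_{0.20} = 1.960 + 0.842 = 2.802.
(The Φ(−δ − z_{α/2}) term is vanishingly small for δ > 0 and is dropped in the standard sample-size formula.)
δ = d·√(n/2) ⇒ n = 2(δ/d)² = 2 × (2.802 / 0.94)² = 17.77.
Round up to the next whole unit.

n = 18 per group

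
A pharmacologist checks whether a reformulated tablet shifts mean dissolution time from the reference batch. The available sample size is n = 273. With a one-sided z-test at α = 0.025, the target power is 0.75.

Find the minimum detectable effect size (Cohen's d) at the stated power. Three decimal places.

d ≈ 0.159

Required noncentrality: δ = z_{0.025} + z_{0.25} = 1.960 + 0.674 = 2.634.
δ = d·√n ⇒ d = δ/√n = 2.634/√273 = 0.1594.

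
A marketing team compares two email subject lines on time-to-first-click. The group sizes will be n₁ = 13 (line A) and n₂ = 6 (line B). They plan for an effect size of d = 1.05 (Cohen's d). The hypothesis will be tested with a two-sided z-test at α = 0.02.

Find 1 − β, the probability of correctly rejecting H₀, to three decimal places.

Power ≈ 0.421

Noncentrality parameter: δ = d / √(1/n₁ + 1/n₂) = 1.05 / √(1/13 + 1/6) = 2.1275
Two-sided α = 0.02 → critical value z_{0.01} = 2.326.
Power = Φ(δ − 2.326) + Φ(−δ − 2.326) = Φ(-0.199) + Φ(-4.454) = 0.4212 + 0.0000 = 0.4212.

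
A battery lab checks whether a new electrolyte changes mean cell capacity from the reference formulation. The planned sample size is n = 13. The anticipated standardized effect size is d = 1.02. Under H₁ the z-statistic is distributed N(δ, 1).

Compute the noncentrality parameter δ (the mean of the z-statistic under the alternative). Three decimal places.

The noncentrality parameter scales effect size by the design's sample-size factor: δ = d·√n = 1.02 × √13 = 3.6777

δ ≈ 3.678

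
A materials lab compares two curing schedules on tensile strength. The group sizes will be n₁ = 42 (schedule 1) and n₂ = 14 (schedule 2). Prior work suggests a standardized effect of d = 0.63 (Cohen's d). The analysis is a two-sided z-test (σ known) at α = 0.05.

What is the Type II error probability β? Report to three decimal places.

Noncentrality parameter: δ = d / √(1/n₁ + 1/n₂) = 0.63 / √(1/42 + 1/14) = 2.0414
Critical value for a two-sided test at α = 0.05: z_{α/2} = 1.960.
Power = Φ(δ − 1.960) + Φ(−δ − 1.960) = Φ(0.081) + Φ(-4.001) = 0.5325 + 0.0000 = 0.5325.
Type II error: β = 1 − power = 1 − 0.5325 = 0.4675.

β ≈ 0.468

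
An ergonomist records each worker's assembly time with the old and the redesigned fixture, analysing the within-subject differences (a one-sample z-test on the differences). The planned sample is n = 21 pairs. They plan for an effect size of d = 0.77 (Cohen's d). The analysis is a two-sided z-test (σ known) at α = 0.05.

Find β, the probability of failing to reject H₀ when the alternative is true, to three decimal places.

β ≈ 0.058

Noncentrality parameter: δ = d·√n = 0.77 × √21 = 3.5286
Two-sided α = 0.05 → critical value z_{0.025} = 1.960.
Power = Φ(δ − 1.960) + Φ(−δ − 1.960) = Φ(1.569) + Φ(-5.489) = 0.9416 + 0.0000 = 0.9416.
Type II error: β = 1 − power = 1 − 0.9416 = 0.0584.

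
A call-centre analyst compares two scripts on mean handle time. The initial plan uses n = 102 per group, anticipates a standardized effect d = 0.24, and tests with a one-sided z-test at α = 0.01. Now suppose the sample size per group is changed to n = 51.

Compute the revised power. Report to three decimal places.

With n = 51 per group: δ = d·√(n/2) = 0.24 × √(51/2) = 1.2119. Critical value z_{0.01} = 2.326.
Revised power = P(Z > 2.326 − δ) = Φ(-1.114) = 0.1326.

Power ≈ 0.133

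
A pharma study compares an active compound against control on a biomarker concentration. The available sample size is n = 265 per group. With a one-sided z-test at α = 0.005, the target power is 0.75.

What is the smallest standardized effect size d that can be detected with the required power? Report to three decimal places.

d ≈ 0.282

Need Φ(δ − 2.576) = 0.75, so δ = 2.576 + 0.674 = 3.250.
δ = d·√(n/2) ⇒ d = δ/√(n/2) = 3.250/√(265/2) = 0.2824.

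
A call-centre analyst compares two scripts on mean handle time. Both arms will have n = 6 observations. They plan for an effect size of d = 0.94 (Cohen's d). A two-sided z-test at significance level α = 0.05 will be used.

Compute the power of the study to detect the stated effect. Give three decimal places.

Noncentrality parameter: δ = d·√(n/2) = 0.94 × √(6/2) = 1.6281
Two-sided α = 0.05 → critical value z_{0.025} = 1.960.
Power = Φ(δ − 1.960) + Φ(−δ − 1.960) = Φ(-0.332) + Φ(-3.588) = 0.3700 + 0.0002 = 0.3702.

Power ≈ 0.370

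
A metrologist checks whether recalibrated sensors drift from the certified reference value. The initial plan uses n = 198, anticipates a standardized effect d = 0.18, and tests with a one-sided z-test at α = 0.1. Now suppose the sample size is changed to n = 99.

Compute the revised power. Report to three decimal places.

With n = 99: δ = d·√n = 0.18 × √99 = 1.7910. Critical value z_{0.1} = 1.282.
Revised power = Φ(δ − 1.282) = Φ(0.509) = 0.6948.

Power ≈ 0.695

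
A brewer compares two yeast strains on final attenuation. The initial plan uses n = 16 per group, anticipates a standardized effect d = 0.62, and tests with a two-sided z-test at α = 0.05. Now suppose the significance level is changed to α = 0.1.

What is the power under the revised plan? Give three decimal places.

δ = d·√(n/2) = 0.62 × √(16/2) = 1.7536 (unchanged). New critical value: z_{0.05} = 1.645.
Revised power = Φ(δ − 1.645) + Φ(−δ − 1.645) = Φ(0.109) + Φ(-3.398) = 0.5433 + 0.0003 = 0.5436.

Power ≈ 0.544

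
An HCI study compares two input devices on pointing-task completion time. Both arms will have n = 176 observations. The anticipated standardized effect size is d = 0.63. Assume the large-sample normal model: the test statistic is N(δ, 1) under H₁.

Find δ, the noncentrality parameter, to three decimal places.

δ ≈ 5.910

The noncentrality parameter scales effect size by the design's sample-size factor: δ = d·√(n/2) = 0.63 × √(176/2) = 5.9099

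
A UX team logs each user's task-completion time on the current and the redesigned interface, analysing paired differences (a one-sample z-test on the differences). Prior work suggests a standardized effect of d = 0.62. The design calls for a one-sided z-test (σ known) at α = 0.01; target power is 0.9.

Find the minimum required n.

n = 34

For power 0.9 need Φ(δ − z_{0.01}) = 0.9, so δ = z_{0.01} + z_{0.10} = 2.326 + 1.282 = 3.608.
δ = d·√n ⇒ n = (δ/d)² = (3.608 / 0.62)² = 33.86.
Round up to the next whole unit.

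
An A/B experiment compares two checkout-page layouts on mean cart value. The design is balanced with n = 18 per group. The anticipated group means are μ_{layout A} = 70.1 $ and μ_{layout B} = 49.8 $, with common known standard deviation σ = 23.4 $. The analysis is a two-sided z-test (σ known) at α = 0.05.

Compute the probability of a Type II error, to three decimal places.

β ≈ 0.260

Standardized effect: d = |μ_{layout A} − μ_{layout B}| / σ = |70.1 − 49.8| / 23.4 = 0.8675
Noncentrality parameter: δ = d·√(n/2) = 0.8675 × √(18/2) = 2.6026
Two-sided α = 0.05 → critical value z_{0.025} = 1.960.
Power = Φ(δ − 1.960) + Φ(−δ − 1.960) = Φ(0.643) + Φ(-4.563) = 0.7398 + 0.0000 = 0.7398.
Type II error: β = 1 − power = 1 − 0.7398 = 0.2602.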